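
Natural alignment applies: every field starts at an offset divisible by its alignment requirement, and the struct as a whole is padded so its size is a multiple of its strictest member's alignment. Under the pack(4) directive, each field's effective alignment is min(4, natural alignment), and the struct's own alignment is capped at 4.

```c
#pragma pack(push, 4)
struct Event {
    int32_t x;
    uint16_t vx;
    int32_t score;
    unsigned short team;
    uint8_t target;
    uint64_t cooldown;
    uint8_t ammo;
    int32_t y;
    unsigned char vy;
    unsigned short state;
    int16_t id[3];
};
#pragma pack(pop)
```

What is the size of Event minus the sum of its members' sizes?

9

@0: x [4B, align 4] → 4
@4: vx [2B, align 2] → 6
+2 pad (align 4)
@8: score [4B, align 4] → 12
@12: team [2B, align 2] → 14
@14: target [1B, align 1] → 15
+1 pad (align 4)
@16: cooldown [8B, align 4] → 24
@24: ammo [1B, align 1] → 25
+3 pad (align 4)
@28: y [4B, align 4] → 32
@32: vy [1B, align 1] → 33
+1 pad (align 2)
@34: state [2B, align 2] → 36
@36: id [6B, align 2] → 42
+2 tail pad (align 4)
size 44, align 4
data bytes 35, size 44 → padding 9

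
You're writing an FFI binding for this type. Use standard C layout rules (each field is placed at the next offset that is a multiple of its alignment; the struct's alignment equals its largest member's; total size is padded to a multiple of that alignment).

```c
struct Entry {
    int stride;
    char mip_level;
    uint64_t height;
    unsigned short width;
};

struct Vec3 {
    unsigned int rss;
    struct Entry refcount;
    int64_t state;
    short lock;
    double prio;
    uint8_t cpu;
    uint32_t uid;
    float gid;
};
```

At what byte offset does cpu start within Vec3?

56

Entry: @0: stride [4B, align 4] → 4; @4: mip_level [1B, align 1] → 5; +3 pad (align 8); @8: height [8B, align 8] → 16; @16: width [2B, align 2] → 18; +6 tail pad (align 8); size 24, align 8
@0: rss [4B, align 4] → 4
+4 pad (align 8)
@8: refcount [24B, align 8] → 32
@32: state [8B, align 8] → 40
@40: lock [2B, align 2] → 42
+6 pad (align 8)
@48: prio [8B, align 8] → 56
@56: cpu [1B, align 1] → 57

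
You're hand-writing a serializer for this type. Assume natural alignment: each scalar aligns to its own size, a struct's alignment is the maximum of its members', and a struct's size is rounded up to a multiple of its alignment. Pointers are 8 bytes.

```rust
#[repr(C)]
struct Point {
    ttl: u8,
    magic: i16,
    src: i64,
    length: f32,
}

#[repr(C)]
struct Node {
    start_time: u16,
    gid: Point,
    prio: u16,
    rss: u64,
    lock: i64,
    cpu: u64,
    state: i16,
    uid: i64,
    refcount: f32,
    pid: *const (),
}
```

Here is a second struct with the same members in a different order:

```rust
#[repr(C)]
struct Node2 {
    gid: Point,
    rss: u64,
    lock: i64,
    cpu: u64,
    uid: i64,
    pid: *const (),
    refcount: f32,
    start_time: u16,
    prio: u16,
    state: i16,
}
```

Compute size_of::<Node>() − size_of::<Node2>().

Point: 0..1  ttl  (1B, 1-aligned); 1..2  -- padding (1B); 2..4  magic  (2B, 2-aligned); 4..8  -- padding (4B); 8..16  src  (8B, 8-aligned); 16..20  length  (4B, 4-aligned); 20..24  -- tail padding (4B); sizeof = 24, alignof = 8
0..2  start_time  (2B, 2-aligned)
2..8  -- padding (6B)
8..32  gid  (24B, 8-aligned)
32..34  prio  (2B, 2-aligned)
34..40  -- padding (6B)
40..48  rss  (8B, 8-aligned)
48..56  lock  (8B, 8-aligned)
56..64  cpu  (8B, 8-aligned)
64..66  state  (2B, 2-aligned)
66..72  -- padding (6B)
72..80  uid  (8B, 8-aligned)
80..84  refcount  (4B, 4-aligned)
84..88  -- padding (4B)
88..96  pid  (8B, 8-aligned)
sizeof = 96, alignof = 8
— Node2 —
0..24  gid  (24B, 8-aligned)
24..32  rss  (8B, 8-aligned)
32..40  lock  (8B, 8-aligned)
40..48  cpu  (8B, 8-aligned)
48..56  uid  (8B, 8-aligned)
56..64  pid  (8B, 8-aligned)
64..68  refcount  (4B, 4-aligned)
68..70  start_time  (2B, 2-aligned)
70..72  prio  (2B, 2-aligned)
72..74  state  (2B, 2-aligned)
74..80  -- tail padding (6B)
sizeof = 80, alignof = 8
96 − 80 = 16

16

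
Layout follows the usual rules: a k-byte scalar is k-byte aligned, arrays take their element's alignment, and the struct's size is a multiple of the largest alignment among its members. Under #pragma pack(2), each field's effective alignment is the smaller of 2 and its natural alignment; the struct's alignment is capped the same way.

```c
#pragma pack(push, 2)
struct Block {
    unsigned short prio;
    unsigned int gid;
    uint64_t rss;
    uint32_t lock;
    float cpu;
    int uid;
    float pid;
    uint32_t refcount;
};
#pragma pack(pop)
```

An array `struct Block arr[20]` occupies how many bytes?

prio at 0 (size 2, align 2) → ends 2
gid at 2 (size 4, align 2) → ends 6
rss at 6 (size 8, align 2) → ends 14
lock at 14 (size 4, align 2) → ends 18
cpu at 18 (size 4, align 2) → ends 22
uid at 22 (size 4, align 2) → ends 26
pid at 26 (size 4, align 2) → ends 30
refcount at 30 (size 4, align 2) → ends 34
total 34 bytes, alignment 2
array of 20: 20 × 34 = 680

680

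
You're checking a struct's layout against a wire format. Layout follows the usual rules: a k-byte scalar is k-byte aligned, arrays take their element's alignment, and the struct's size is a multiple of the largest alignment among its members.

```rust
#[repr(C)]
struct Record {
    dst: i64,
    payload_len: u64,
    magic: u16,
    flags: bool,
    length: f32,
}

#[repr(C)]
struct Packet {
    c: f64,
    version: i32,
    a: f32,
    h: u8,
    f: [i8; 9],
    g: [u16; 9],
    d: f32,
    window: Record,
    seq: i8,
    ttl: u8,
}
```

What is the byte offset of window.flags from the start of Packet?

66

Record: 0..8  dst  (8B, 8-aligned); 8..16  payload_len  (8B, 8-aligned); 16..18  magic  (2B, 2-aligned); 18..19  flags  (1B, 1-aligned); 19..20  -- padding (1B); 20..24  length  (4B, 4-aligned); sizeof = 24, alignof = 8
0..8  c  (8B, 8-aligned)
8..12  version  (4B, 4-aligned)
12..16  a  (4B, 4-aligned)
16..17  h  (1B, 1-aligned)
17..26  f  (9B, 1-aligned)
26..44  g  (18B, 2-aligned)
44..48  d  (4B, 4-aligned)
48..72  window  (24B, 8-aligned)
within Record: flags at 18
48 + 18 = 66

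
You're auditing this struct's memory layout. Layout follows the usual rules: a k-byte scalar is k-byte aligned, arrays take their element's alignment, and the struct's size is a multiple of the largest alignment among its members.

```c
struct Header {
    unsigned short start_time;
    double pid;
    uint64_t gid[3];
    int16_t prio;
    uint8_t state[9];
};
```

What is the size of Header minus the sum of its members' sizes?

0..2  start_time  (2B, 2-aligned)
2..8  -- padding (6B)
8..16  pid  (8B, 8-aligned)
16..40  gid  (24B, 8-aligned)
40..42  prio  (2B, 2-aligned)
42..51  state  (9B, 1-aligned)
51..56  -- tail padding (5B)
sizeof = 56, alignof = 8
data bytes 45, size 56 → padding 11

11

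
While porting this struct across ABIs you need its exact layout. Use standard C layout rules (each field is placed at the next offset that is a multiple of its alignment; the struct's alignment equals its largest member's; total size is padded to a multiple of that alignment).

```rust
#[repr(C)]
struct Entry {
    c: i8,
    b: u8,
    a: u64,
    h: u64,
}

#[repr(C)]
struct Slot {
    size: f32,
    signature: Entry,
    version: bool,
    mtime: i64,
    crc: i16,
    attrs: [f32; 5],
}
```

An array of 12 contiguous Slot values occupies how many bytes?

Entry: 0..1  c  (1B, 1-aligned); 1..2  b  (1B, 1-aligned); 2..8  -- padding (6B); 8..16  a  (8B, 8-aligned); 16..24  h  (8B, 8-aligned); sizeof = 24, alignof = 8
0..4  size  (4B, 4-aligned)
4..8  -- padding (4B)
8..32  signature  (24B, 8-aligned)
32..33  version  (1B, 1-aligned)
33..40  -- padding (7B)
40..48  mtime  (8B, 8-aligned)
48..50  crc  (2B, 2-aligned)
50..52  -- padding (2B)
52..72  attrs  (20B, 4-aligned)
sizeof = 72, alignof = 8
array of 12: 12 × 72 = 864

864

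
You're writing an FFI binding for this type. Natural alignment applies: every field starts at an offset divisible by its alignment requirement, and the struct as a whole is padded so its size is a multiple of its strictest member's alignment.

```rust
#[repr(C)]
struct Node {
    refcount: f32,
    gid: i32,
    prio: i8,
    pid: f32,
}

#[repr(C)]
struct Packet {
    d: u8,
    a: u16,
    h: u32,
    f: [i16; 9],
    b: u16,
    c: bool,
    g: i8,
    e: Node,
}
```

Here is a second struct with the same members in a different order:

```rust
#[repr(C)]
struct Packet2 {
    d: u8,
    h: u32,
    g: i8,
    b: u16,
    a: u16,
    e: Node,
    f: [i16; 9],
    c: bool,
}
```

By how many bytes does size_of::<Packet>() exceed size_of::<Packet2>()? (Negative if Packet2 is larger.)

-4

Node: @0: refcount [4B, align 4] → 4; @4: gid [4B, align 4] → 8; @8: prio [1B, align 1] → 9; +3 pad (align 4); @12: pid [4B, align 4] → 16; size 16, align 4
@0: d [1B, align 1] → 1
+1 pad (align 2)
@2: a [2B, align 2] → 4
@4: h [4B, align 4] → 8
@8: f [18B, align 2] → 26
@26: b [2B, align 2] → 28
@28: c [1B, align 1] → 29
@29: g [1B, align 1] → 30
+2 pad (align 4)
@32: e [16B, align 4] → 48
size 48, align 4
— Packet2 —
@0: d [1B, align 1] → 1
+3 pad (align 4)
@4: h [4B, align 4] → 8
@8: g [1B, align 1] → 9
+1 pad (align 2)
@10: b [2B, align 2] → 12
@12: a [2B, align 2] → 14
+2 pad (align 4)
@16: e [16B, align 4] → 32
@32: f [18B, align 2] → 50
@50: c [1B, align 1] → 51
+1 tail pad (align 4)
size 52, align 4
48 − 52 = -4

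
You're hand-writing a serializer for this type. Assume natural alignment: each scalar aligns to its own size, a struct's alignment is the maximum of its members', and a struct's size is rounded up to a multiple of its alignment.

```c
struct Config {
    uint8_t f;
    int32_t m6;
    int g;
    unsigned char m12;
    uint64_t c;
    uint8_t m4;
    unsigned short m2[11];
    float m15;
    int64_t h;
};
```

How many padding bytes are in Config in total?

11

f at 0 (size 1, align 1) → ends 1
pad 3 to align 4 for m6
m6 at 4 (size 4, align 4) → ends 8
g at 8 (size 4, align 4) → ends 12
m12 at 12 (size 1, align 1) → ends 13
pad 3 to align 8 for c
c at 16 (size 8, align 8) → ends 24
m4 at 24 (size 1, align 1) → ends 25
pad 1 to align 2 for m2
m2 at 26 (size 22, align 2) → ends 48
m15 at 48 (size 4, align 4) → ends 52
pad 4 to align 8 for h
h at 56 (size 8, align 8) → ends 64
total 64 bytes, alignment 8
data bytes 53, size 64 → padding 11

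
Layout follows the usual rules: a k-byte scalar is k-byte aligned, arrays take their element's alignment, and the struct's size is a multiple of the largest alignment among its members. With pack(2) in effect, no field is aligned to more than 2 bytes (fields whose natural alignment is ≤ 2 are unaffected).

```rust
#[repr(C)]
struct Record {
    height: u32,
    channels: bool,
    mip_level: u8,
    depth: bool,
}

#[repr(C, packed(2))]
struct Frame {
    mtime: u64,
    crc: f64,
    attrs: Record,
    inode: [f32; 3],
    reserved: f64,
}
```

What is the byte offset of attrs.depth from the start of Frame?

Record: 0..4  height  (4B, 4-aligned); 4..5  channels  (1B, 1-aligned); 5..6  mip_level  (1B, 1-aligned); 6..7  depth  (1B, 1-aligned); 7..8  -- tail padding (1B); sizeof = 8, alignof = 4
0..8  mtime  (8B, 2-aligned)
8..16  crc  (8B, 2-aligned)
16..24  attrs  (8B, 2-aligned)
within Record: depth at 6
16 + 6 = 22

22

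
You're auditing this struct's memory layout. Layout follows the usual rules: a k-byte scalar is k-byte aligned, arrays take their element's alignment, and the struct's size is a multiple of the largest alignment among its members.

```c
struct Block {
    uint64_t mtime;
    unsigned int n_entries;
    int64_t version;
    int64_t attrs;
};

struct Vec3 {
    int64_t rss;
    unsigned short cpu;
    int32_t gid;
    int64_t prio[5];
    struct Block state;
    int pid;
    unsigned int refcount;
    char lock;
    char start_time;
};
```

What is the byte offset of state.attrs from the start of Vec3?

Block: 0..8  mtime  (8B, 8-aligned); 8..12  n_entries  (4B, 4-aligned); 12..16  -- padding (4B); 16..24  version  (8B, 8-aligned); 24..32  attrs  (8B, 8-aligned); sizeof = 32, alignof = 8
0..8  rss  (8B, 8-aligned)
8..10  cpu  (2B, 2-aligned)
10..12  -- padding (2B)
12..16  gid  (4B, 4-aligned)
16..56  prio  (40B, 8-aligned)
56..88  state  (32B, 8-aligned)
within Block: attrs at 24
56 + 24 = 80

80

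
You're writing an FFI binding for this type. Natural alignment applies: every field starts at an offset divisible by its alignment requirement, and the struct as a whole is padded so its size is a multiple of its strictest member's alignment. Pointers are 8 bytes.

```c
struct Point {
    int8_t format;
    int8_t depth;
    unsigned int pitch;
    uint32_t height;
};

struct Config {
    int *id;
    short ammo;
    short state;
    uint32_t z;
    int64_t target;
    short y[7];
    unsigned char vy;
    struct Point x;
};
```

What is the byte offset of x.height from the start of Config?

48

Point: @0: format [1B, align 1] → 1; @1: depth [1B, align 1] → 2; +2 pad (align 4); @4: pitch [4B, align 4] → 8; @8: height [4B, align 4] → 12; size 12, align 4
@0: id [8B, align 8] → 8
@8: ammo [2B, align 2] → 10
@10: state [2B, align 2] → 12
@12: z [4B, align 4] → 16
@16: target [8B, align 8] → 24
@24: y [14B, align 2] → 38
@38: vy [1B, align 1] → 39
+1 pad (align 4)
@40: x [12B, align 4] → 52
within Point: height at 8
40 + 8 = 48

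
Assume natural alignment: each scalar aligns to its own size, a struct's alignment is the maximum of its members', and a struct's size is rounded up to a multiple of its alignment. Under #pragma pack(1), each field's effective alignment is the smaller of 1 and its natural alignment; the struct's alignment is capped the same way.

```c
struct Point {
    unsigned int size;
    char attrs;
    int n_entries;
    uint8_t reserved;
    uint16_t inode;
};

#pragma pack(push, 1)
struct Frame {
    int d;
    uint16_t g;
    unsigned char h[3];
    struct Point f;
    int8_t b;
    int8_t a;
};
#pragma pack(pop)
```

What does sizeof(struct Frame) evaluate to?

27

Point: @0: size [4B, align 4] → 4; @4: attrs [1B, align 1] → 5; +3 pad (align 4); @8: n_entries [4B, align 4] → 12; @12: reserved [1B, align 1] → 13; +1 pad (align 2); @14: inode [2B, align 2] → 16; size 16, align 4
@0: d [4B, align 1] → 4
@4: g [2B, align 1] → 6
@6: h [3B, align 1] → 9
@9: f [16B, align 1] → 25
@25: b [1B, align 1] → 26
@26: a [1B, align 1] → 27
size 27, align 1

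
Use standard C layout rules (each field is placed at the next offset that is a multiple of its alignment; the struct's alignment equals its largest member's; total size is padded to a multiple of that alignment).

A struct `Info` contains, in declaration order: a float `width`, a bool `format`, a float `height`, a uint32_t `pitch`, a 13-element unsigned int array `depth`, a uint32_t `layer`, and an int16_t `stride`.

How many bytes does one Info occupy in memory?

width at 0 (size 4, align 4) → ends 4
format at 4 (size 1, align 1) → ends 5
pad 3 to align 4 for height
height at 8 (size 4, align 4) → ends 12
pitch at 12 (size 4, align 4) → ends 16
depth at 16 (size 52, align 4) → ends 68
layer at 68 (size 4, align 4) → ends 72
stride at 72 (size 2, align 2) → ends 74
tail pad 2 to reach multiple of 4
total 76 bytes, alignment 4

76 bytes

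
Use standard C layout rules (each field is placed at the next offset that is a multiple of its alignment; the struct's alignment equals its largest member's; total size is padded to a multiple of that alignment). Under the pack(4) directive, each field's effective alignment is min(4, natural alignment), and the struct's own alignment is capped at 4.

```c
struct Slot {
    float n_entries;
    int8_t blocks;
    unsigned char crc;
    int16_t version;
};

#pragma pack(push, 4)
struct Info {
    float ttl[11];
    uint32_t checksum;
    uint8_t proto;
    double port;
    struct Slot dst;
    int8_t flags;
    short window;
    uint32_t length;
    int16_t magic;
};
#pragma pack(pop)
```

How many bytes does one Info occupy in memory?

Slot: @0: n_entries [4B, align 4] → 4; @4: blocks [1B, align 1] → 5; @5: crc [1B, align 1] → 6; @6: version [2B, align 2] → 8; size 8, align 4
@0: ttl [44B, align 4] → 44
@44: checksum [4B, align 4] → 48
@48: proto [1B, align 1] → 49
+3 pad (align 4)
@52: port [8B, align 4] → 60
@60: dst [8B, align 4] → 68
@68: flags [1B, align 1] → 69
+1 pad (align 2)
@70: window [2B, align 2] → 72
@72: length [4B, align 4] → 76
@76: magic [2B, align 2] → 78
+2 tail pad (align 4)
size 80, align 4

80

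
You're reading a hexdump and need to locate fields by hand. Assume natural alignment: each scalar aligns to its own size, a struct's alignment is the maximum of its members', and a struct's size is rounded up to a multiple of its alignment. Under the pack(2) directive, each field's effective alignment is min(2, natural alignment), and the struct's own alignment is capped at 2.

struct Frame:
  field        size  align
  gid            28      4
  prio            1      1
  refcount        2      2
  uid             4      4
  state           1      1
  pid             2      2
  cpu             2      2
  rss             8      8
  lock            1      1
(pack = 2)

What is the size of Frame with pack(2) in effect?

@0: gid [28B, align 2] → 28
@28: prio [1B, align 1] → 29
+1 pad (align 2)
@30: refcount [2B, align 2] → 32
@32: uid [4B, align 2] → 36
@36: state [1B, align 1] → 37
+1 pad (align 2)
@38: pid [2B, align 2] → 40
@40: cpu [2B, align 2] → 42
@42: rss [8B, align 2] → 50
@50: lock [1B, align 1] → 51
+1 tail pad (align 2)
size 52, align 2

52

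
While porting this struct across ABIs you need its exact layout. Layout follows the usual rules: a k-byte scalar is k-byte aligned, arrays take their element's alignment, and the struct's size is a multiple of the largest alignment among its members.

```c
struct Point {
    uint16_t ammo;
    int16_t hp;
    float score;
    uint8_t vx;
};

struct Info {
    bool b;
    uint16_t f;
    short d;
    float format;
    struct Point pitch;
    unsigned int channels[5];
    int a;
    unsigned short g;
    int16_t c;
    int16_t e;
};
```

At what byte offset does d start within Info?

4

Point: @0: ammo [2B, align 2] → 2; @2: hp [2B, align 2] → 4; @4: score [4B, align 4] → 8; @8: vx [1B, align 1] → 9; +3 tail pad (align 4); size 12, align 4
@0: b [1B, align 1] → 1
+1 pad (align 2)
@2: f [2B, align 2] → 4
@4: d [2B, align 2] → 6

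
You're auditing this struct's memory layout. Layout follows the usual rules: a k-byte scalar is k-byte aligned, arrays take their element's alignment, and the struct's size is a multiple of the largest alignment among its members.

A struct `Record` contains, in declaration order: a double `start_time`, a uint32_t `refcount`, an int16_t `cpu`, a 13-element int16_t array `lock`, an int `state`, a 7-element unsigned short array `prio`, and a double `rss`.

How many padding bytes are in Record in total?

start_time at 0 (size 8, align 8) → ends 8
refcount at 8 (size 4, align 4) → ends 12
cpu at 12 (size 2, align 2) → ends 14
lock at 14 (size 26, align 2) → ends 40
state at 40 (size 4, align 4) → ends 44
prio at 44 (size 14, align 2) → ends 58
pad 6 to align 8 for rss
rss at 64 (size 8, align 8) → ends 72
total 72 bytes, alignment 8
data bytes 66, size 72 → padding 6

6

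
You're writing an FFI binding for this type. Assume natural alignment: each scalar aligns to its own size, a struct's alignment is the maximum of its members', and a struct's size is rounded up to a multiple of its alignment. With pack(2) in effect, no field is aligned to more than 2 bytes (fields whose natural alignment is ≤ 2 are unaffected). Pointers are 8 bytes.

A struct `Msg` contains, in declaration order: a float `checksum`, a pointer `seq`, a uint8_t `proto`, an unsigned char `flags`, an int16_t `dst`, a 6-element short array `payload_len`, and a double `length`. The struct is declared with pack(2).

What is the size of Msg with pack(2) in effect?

36

0..4  checksum  (4B, 2-aligned)
4..12  seq  (8B, 2-aligned)
12..13  proto  (1B, 1-aligned)
13..14  flags  (1B, 1-aligned)
14..16  dst  (2B, 2-aligned)
16..28  payload_len  (12B, 2-aligned)
28..36  length  (8B, 2-aligned)
sizeof = 36, alignof = 2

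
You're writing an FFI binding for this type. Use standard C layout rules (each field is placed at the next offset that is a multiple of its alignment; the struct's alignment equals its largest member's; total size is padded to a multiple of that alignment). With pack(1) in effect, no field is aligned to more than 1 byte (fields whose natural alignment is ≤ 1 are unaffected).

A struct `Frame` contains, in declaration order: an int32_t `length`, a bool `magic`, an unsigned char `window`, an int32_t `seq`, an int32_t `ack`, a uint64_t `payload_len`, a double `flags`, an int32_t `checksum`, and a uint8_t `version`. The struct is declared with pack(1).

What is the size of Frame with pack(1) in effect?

35

0..4  length  (4B, 1-aligned)
4..5  magic  (1B, 1-aligned)
5..6  window  (1B, 1-aligned)
6..10  seq  (4B, 1-aligned)
10..14  ack  (4B, 1-aligned)
14..22  payload_len  (8B, 1-aligned)
22..30  flags  (8B, 1-aligned)
30..34  checksum  (4B, 1-aligned)
34..35  version  (1B, 1-aligned)
sizeof = 35, alignof = 1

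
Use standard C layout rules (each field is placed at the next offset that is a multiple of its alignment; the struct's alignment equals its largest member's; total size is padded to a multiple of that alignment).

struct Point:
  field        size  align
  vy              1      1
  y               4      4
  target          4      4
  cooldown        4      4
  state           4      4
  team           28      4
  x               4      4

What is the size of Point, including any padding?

vy at 0 (size 1, align 1) → ends 1
pad 3 to align 4 for y
y at 4 (size 4, align 4) → ends 8
target at 8 (size 4, align 4) → ends 12
cooldown at 12 (size 4, align 4) → ends 16
state at 16 (size 4, align 4) → ends 20
team at 20 (size 28, align 4) → ends 48
x at 48 (size 4, align 4) → ends 52
total 52 bytes, alignment 4

52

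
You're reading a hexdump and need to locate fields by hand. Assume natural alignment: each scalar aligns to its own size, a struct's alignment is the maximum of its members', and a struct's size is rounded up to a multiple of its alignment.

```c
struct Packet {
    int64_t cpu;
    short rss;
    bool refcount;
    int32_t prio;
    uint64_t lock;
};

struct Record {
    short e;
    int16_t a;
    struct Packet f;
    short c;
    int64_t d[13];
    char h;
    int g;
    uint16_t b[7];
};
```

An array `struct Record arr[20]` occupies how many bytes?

3360

Packet: 0..8  cpu  (8B, 8-aligned); 8..10  rss  (2B, 2-aligned); 10..11  refcount  (1B, 1-aligned); 11..12  -- padding (1B); 12..16  prio  (4B, 4-aligned); 16..24  lock  (8B, 8-aligned); sizeof = 24, alignof = 8
0..2  e  (2B, 2-aligned)
2..4  a  (2B, 2-aligned)
4..8  -- padding (4B)
8..32  f  (24B, 8-aligned)
32..34  c  (2B, 2-aligned)
34..40  -- padding (6B)
40..144  d  (104B, 8-aligned)
144..145  h  (1B, 1-aligned)
145..148  -- padding (3B)
148..152  g  (4B, 4-aligned)
152..166  b  (14B, 2-aligned)
166..168  -- tail padding (2B)
sizeof = 168, alignof = 8
array of 20: 20 × 168 = 3360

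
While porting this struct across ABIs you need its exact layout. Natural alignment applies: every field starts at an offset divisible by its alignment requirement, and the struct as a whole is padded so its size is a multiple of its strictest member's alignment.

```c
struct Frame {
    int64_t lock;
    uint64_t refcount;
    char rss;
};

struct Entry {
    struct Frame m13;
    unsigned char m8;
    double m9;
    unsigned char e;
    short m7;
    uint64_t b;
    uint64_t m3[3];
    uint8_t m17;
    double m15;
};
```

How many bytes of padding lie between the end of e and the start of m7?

1

Frame: lock at 0 (size 8, align 8) → ends 8; refcount at 8 (size 8, align 8) → ends 16; rss at 16 (size 1, align 1) → ends 17; tail pad 7 to reach multiple of 8; total 24 bytes, alignment 8
m13 at 0 (size 24, align 8) → ends 24
m8 at 24 (size 1, align 1) → ends 25
pad 7 to align 8 for m9
m9 at 32 (size 8, align 8) → ends 40
e at 40 (size 1, align 1) → ends 41
pad 1 to align 2 for m7
m7 at 42 (size 2, align 2) → ends 44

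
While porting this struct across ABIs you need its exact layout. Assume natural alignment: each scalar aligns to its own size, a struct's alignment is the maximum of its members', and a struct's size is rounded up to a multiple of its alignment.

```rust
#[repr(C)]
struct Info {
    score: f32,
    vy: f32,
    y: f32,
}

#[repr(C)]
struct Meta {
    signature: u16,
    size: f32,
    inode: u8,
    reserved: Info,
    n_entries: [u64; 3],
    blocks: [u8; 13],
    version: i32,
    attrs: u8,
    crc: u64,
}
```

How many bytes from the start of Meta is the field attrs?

Info: 0..4  score  (4B, 4-aligned); 4..8  vy  (4B, 4-aligned); 8..12  y  (4B, 4-aligned); sizeof = 12, alignof = 4
0..2  signature  (2B, 2-aligned)
2..4  -- padding (2B)
4..8  size  (4B, 4-aligned)
8..9  inode  (1B, 1-aligned)
9..12  -- padding (3B)
12..24  reserved  (12B, 4-aligned)
24..48  n_entries  (24B, 8-aligned)
48..61  blocks  (13B, 1-aligned)
61..64  -- padding (3B)
64..68  version  (4B, 4-aligned)
68..69  attrs  (1B, 1-aligned)

68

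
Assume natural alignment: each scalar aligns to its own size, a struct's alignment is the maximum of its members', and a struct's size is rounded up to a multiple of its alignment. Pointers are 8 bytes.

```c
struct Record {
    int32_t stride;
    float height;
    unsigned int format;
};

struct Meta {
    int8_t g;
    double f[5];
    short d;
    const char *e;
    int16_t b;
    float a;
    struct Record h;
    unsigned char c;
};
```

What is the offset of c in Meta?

84

Record: 0..4  stride  (4B, 4-aligned); 4..8  height  (4B, 4-aligned); 8..12  format  (4B, 4-aligned); sizeof = 12, alignof = 4
0..1  g  (1B, 1-aligned)
1..8  -- padding (7B)
8..48  f  (40B, 8-aligned)
48..50  d  (2B, 2-aligned)
50..56  -- padding (6B)
56..64  e  (8B, 8-aligned)
64..66  b  (2B, 2-aligned)
66..68  -- padding (2B)
68..72  a  (4B, 4-aligned)
72..84  h  (12B, 4-aligned)
84..85  c  (1B, 1-aligned)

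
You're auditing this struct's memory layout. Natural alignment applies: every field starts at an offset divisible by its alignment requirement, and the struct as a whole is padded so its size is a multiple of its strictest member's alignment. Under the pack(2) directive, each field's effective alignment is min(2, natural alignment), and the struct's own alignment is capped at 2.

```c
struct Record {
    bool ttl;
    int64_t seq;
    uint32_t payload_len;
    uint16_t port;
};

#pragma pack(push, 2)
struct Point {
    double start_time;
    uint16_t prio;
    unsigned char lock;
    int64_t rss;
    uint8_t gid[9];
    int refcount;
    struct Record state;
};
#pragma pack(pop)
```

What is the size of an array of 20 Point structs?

Record: ttl at 0 (size 1, align 1) → ends 1; pad 7 to align 8 for seq; seq at 8 (size 8, align 8) → ends 16; payload_len at 16 (size 4, align 4) → ends 20; port at 20 (size 2, align 2) → ends 22; tail pad 2 to reach multiple of 8; total 24 bytes, alignment 8
start_time at 0 (size 8, align 2) → ends 8
prio at 8 (size 2, align 2) → ends 10
lock at 10 (size 1, align 1) → ends 11
pad 1 to align 2 for rss
rss at 12 (size 8, align 2) → ends 20
gid at 20 (size 9, align 1) → ends 29
pad 1 to align 2 for refcount
refcount at 30 (size 4, align 2) → ends 34
state at 34 (size 24, align 2) → ends 58
total 58 bytes, alignment 2
array of 20: 20 × 58 = 1160

1160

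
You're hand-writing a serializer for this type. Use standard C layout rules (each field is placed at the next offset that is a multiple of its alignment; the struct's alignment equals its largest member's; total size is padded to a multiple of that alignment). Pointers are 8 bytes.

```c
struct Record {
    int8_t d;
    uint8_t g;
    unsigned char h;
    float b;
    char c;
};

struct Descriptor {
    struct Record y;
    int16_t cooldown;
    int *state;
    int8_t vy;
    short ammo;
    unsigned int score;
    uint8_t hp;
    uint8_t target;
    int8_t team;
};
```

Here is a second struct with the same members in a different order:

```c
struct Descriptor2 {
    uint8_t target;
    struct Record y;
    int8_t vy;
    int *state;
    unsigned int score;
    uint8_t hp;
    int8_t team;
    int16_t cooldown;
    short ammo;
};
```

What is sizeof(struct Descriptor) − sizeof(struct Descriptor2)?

Record: @0: d [1B, align 1] → 1; @1: g [1B, align 1] → 2; @2: h [1B, align 1] → 3; +1 pad (align 4); @4: b [4B, align 4] → 8; @8: c [1B, align 1] → 9; +3 tail pad (align 4); size 12, align 4
@0: y [12B, align 4] → 12
@12: cooldown [2B, align 2] → 14
+2 pad (align 8)
@16: state [8B, align 8] → 24
@24: vy [1B, align 1] → 25
+1 pad (align 2)
@26: ammo [2B, align 2] → 28
@28: score [4B, align 4] → 32
@32: hp [1B, align 1] → 33
@33: target [1B, align 1] → 34
@34: team [1B, align 1] → 35
+5 tail pad (align 8)
size 40, align 8
— Descriptor2 —
@0: target [1B, align 1] → 1
+3 pad (align 4)
@4: y [12B, align 4] → 16
@16: vy [1B, align 1] → 17
+7 pad (align 8)
@24: state [8B, align 8] → 32
@32: score [4B, align 4] → 36
@36: hp [1B, align 1] → 37
@37: team [1B, align 1] → 38
@38: cooldown [2B, align 2] → 40
@40: ammo [2B, align 2] → 42
+6 tail pad (align 8)
size 48, align 8
40 − 48 = -8

-8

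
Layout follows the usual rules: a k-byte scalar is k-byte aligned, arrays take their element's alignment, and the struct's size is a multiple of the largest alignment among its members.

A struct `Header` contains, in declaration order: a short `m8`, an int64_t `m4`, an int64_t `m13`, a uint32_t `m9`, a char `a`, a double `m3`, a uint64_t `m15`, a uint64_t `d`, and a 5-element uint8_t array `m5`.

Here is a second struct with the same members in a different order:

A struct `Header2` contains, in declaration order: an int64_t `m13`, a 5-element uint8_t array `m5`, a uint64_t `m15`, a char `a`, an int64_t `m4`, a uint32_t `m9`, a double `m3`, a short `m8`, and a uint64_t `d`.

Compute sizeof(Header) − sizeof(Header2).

@0: m8 [2B, align 2] → 2
+6 pad (align 8)
@8: m4 [8B, align 8] → 16
@16: m13 [8B, align 8] → 24
@24: m9 [4B, align 4] → 28
@28: a [1B, align 1] → 29
+3 pad (align 8)
@32: m3 [8B, align 8] → 40
@40: m15 [8B, align 8] → 48
@48: d [8B, align 8] → 56
@56: m5 [5B, align 1] → 61
+3 tail pad (align 8)
size 64, align 8
— Header2 —
@0: m13 [8B, align 8] → 8
@8: m5 [5B, align 1] → 13
+3 pad (align 8)
@16: m15 [8B, align 8] → 24
@24: a [1B, align 1] → 25
+7 pad (align 8)
@32: m4 [8B, align 8] → 40
@40: m9 [4B, align 4] → 44
+4 pad (align 8)
@48: m3 [8B, align 8] → 56
@56: m8 [2B, align 2] → 58
+6 pad (align 8)
@64: d [8B, align 8] → 72
size 72, align 8
64 − 72 = -8

-8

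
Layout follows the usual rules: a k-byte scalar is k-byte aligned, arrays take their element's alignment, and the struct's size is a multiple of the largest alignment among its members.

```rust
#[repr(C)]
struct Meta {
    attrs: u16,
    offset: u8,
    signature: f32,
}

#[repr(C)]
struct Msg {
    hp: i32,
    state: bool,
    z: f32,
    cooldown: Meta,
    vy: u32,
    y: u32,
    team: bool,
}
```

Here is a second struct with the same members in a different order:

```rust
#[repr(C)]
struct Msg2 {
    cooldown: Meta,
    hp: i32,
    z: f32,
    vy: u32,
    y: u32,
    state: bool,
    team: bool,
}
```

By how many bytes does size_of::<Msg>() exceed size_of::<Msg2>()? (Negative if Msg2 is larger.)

4

Meta: @0: attrs [2B, align 2] → 2; @2: offset [1B, align 1] → 3; +1 pad (align 4); @4: signature [4B, align 4] → 8; size 8, align 4
@0: hp [4B, align 4] → 4
@4: state [1B, align 1] → 5
+3 pad (align 4)
@8: z [4B, align 4] → 12
@12: cooldown [8B, align 4] → 20
@20: vy [4B, align 4] → 24
@24: y [4B, align 4] → 28
@28: team [1B, align 1] → 29
+3 tail pad (align 4)
size 32, align 4
— Msg2 —
@0: cooldown [8B, align 4] → 8
@8: hp [4B, align 4] → 12
@12: z [4B, align 4] → 16
@16: vy [4B, align 4] → 20
@20: y [4B, align 4] → 24
@24: state [1B, align 1] → 25
@25: team [1B, align 1] → 26
+2 tail pad (align 4)
size 28, align 4
32 − 28 = 4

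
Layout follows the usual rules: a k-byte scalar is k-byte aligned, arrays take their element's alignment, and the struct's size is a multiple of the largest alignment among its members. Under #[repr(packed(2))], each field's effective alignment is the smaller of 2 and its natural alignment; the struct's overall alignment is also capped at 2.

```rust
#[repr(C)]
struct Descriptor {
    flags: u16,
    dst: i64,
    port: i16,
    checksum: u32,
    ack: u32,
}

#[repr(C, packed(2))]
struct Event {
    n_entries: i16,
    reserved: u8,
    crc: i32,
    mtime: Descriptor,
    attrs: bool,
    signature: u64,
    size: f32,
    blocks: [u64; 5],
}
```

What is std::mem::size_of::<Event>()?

Descriptor: 0..2  flags  (2B, 2-aligned); 2..8  -- padding (6B); 8..16  dst  (8B, 8-aligned); 16..18  port  (2B, 2-aligned); 18..20  -- padding (2B); 20..24  checksum  (4B, 4-aligned); 24..28  ack  (4B, 4-aligned); 28..32  -- tail padding (4B); sizeof = 32, alignof = 8
0..2  n_entries  (2B, 2-aligned)
2..3  reserved  (1B, 1-aligned)
3..4  -- padding (1B)
4..8  crc  (4B, 2-aligned)
8..40  mtime  (32B, 2-aligned)
40..41  attrs  (1B, 1-aligned)
41..42  -- padding (1B)
42..50  signature  (8B, 2-aligned)
50..54  size  (4B, 2-aligned)
54..94  blocks  (40B, 2-aligned)
sizeof = 94, alignof = 2

94 bytes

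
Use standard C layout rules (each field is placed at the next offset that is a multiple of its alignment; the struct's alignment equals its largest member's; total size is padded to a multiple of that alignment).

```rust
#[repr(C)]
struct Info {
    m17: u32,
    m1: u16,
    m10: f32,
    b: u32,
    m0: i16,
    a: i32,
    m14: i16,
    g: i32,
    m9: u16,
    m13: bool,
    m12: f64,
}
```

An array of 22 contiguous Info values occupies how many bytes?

@0: m17 [4B, align 4] → 4
@4: m1 [2B, align 2] → 6
+2 pad (align 4)
@8: m10 [4B, align 4] → 12
@12: b [4B, align 4] → 16
@16: m0 [2B, align 2] → 18
+2 pad (align 4)
@20: a [4B, align 4] → 24
@24: m14 [2B, align 2] → 26
+2 pad (align 4)
@28: g [4B, align 4] → 32
@32: m9 [2B, align 2] → 34
@34: m13 [1B, align 1] → 35
+5 pad (align 8)
@40: m12 [8B, align 8] → 48
size 48, align 8
array of 22: 22 × 48 = 1056

1056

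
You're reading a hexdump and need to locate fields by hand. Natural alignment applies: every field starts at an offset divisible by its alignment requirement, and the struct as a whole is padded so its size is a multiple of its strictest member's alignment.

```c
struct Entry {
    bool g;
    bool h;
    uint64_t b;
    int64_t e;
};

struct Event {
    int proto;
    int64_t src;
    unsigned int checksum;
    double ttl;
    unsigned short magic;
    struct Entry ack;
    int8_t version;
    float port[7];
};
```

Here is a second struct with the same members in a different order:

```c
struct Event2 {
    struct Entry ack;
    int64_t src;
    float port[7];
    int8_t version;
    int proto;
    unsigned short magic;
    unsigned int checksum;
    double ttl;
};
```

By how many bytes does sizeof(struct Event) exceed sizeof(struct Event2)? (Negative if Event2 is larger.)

8

Entry: 0..1  g  (1B, 1-aligned); 1..2  h  (1B, 1-aligned); 2..8  -- padding (6B); 8..16  b  (8B, 8-aligned); 16..24  e  (8B, 8-aligned); sizeof = 24, alignof = 8
0..4  proto  (4B, 4-aligned)
4..8  -- padding (4B)
8..16  src  (8B, 8-aligned)
16..20  checksum  (4B, 4-aligned)
20..24  -- padding (4B)
24..32  ttl  (8B, 8-aligned)
32..34  magic  (2B, 2-aligned)
34..40  -- padding (6B)
40..64  ack  (24B, 8-aligned)
64..65  version  (1B, 1-aligned)
65..68  -- padding (3B)
68..96  port  (28B, 4-aligned)
sizeof = 96, alignof = 8
— Event2 —
0..24  ack  (24B, 8-aligned)
24..32  src  (8B, 8-aligned)
32..60  port  (28B, 4-aligned)
60..61  version  (1B, 1-aligned)
61..64  -- padding (3B)
64..68  proto  (4B, 4-aligned)
68..70  magic  (2B, 2-aligned)
70..72  -- padding (2B)
72..76  checksum  (4B, 4-aligned)
76..80  -- padding (4B)
80..88  ttl  (8B, 8-aligned)
sizeof = 88, alignof = 8
96 − 88 = 8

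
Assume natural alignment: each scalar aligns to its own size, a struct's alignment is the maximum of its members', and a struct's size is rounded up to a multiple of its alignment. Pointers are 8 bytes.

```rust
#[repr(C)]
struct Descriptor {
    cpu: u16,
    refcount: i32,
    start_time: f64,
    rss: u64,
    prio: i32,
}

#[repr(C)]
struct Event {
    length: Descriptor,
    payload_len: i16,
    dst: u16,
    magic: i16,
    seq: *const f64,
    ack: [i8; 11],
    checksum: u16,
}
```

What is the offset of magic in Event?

Descriptor: cpu at 0 (size 2, align 2) → ends 2; pad 2 to align 4 for refcount; refcount at 4 (size 4, align 4) → ends 8; start_time at 8 (size 8, align 8) → ends 16; rss at 16 (size 8, align 8) → ends 24; prio at 24 (size 4, align 4) → ends 28; tail pad 4 to reach multiple of 8; total 32 bytes, alignment 8
length at 0 (size 32, align 8) → ends 32
payload_len at 32 (size 2, align 2) → ends 34
dst at 34 (size 2, align 2) → ends 36
magic at 36 (size 2, align 2) → ends 38

36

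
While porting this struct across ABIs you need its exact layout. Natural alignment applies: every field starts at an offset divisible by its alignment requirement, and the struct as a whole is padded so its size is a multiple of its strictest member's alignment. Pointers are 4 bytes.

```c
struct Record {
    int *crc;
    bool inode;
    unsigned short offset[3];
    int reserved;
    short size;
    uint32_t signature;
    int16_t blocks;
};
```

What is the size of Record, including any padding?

28

@0: crc [4B, align 4] → 4
@4: inode [1B, align 1] → 5
+1 pad (align 2)
@6: offset [6B, align 2] → 12
@12: reserved [4B, align 4] → 16
@16: size [2B, align 2] → 18
+2 pad (align 4)
@20: signature [4B, align 4] → 24
@24: blocks [2B, align 2] → 26
+2 tail pad (align 4)
size 28, align 4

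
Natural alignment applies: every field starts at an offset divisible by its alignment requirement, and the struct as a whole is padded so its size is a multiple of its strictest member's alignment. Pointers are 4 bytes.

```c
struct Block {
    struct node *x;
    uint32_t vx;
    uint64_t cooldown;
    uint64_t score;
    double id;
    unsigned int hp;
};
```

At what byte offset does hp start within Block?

32

0..4  x  (4B, 4-aligned)
4..8  vx  (4B, 4-aligned)
8..16  cooldown  (8B, 8-aligned)
16..24  score  (8B, 8-aligned)
24..32  id  (8B, 8-aligned)
32..36  hp  (4B, 4-aligned)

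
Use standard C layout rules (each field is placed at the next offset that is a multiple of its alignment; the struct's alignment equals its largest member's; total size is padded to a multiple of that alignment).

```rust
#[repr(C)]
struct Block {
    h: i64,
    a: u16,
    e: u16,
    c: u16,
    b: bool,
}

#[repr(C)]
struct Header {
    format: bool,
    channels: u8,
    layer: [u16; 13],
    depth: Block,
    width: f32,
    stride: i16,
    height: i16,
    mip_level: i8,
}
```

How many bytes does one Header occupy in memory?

Block: h at 0 (size 8, align 8) → ends 8; a at 8 (size 2, align 2) → ends 10; e at 10 (size 2, align 2) → ends 12; c at 12 (size 2, align 2) → ends 14; b at 14 (size 1, align 1) → ends 15; tail pad 1 to reach multiple of 8; total 16 bytes, alignment 8
format at 0 (size 1, align 1) → ends 1
channels at 1 (size 1, align 1) → ends 2
layer at 2 (size 26, align 2) → ends 28
pad 4 to align 8 for depth
depth at 32 (size 16, align 8) → ends 48
width at 48 (size 4, align 4) → ends 52
stride at 52 (size 2, align 2) → ends 54
height at 54 (size 2, align 2) → ends 56
mip_level at 56 (size 1, align 1) → ends 57
tail pad 7 to reach multiple of 8
total 64 bytes, alignment 8

64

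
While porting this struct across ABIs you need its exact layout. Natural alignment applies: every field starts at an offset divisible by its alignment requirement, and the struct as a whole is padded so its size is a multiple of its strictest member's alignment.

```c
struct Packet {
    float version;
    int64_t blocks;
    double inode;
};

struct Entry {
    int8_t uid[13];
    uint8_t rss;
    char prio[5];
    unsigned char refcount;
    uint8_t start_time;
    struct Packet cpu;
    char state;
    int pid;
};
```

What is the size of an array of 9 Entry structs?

Packet: 0..4  version  (4B, 4-aligned); 4..8  -- padding (4B); 8..16  blocks  (8B, 8-aligned); 16..24  inode  (8B, 8-aligned); sizeof = 24, alignof = 8
0..13  uid  (13B, 1-aligned)
13..14  rss  (1B, 1-aligned)
14..19  prio  (5B, 1-aligned)
19..20  refcount  (1B, 1-aligned)
20..21  start_time  (1B, 1-aligned)
21..24  -- padding (3B)
24..48  cpu  (24B, 8-aligned)
48..49  state  (1B, 1-aligned)
49..52  -- padding (3B)
52..56  pid  (4B, 4-aligned)
sizeof = 56, alignof = 8
array of 9: 9 × 56 = 504

504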